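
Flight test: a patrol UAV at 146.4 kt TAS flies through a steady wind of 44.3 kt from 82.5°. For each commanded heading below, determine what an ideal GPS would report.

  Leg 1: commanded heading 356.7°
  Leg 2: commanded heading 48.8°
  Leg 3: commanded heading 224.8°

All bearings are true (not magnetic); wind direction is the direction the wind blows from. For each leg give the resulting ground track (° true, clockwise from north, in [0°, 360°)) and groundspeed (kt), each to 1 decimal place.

Leg 1: heading 356.7°; drift -17.2° → track 339.5°, groundspeed 149.8 kt
Leg 2: heading 48.8°; drift -12.6° → track 36.2°, groundspeed 112.3 kt
Leg 3: heading 224.8°; drift +8.5° → track 233.3°, groundspeed 183.5 kt

Leg 1: track=339.5°, groundspeed=149.8 kt
Leg 2: track=36.2°, groundspeed=112.3 kt
Leg 3: track=233.3°, groundspeed=183.5 kt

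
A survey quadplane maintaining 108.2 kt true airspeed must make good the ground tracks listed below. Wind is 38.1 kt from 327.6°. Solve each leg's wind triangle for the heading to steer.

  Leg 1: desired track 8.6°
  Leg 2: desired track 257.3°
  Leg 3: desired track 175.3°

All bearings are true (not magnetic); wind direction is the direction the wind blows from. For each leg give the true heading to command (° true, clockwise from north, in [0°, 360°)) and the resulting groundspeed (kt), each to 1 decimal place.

Leg 1: heading=355.2°, groundspeed=76.5 kt
Leg 2: heading=276.7°, groundspeed=89.2 kt
Leg 3: heading=184.7°, groundspeed=140.5 kt

Leg 1: desired track 8.6°; wind correction -13.4° → command heading 355.2°, groundspeed 76.5 kt
Leg 2: desired track 257.3°; wind correction +19.4° → command heading 276.7°, groundspeed 89.2 kt
Leg 3: desired track 175.3°; wind correction +9.4° → command heading 184.7°, groundspeed 140.5 kt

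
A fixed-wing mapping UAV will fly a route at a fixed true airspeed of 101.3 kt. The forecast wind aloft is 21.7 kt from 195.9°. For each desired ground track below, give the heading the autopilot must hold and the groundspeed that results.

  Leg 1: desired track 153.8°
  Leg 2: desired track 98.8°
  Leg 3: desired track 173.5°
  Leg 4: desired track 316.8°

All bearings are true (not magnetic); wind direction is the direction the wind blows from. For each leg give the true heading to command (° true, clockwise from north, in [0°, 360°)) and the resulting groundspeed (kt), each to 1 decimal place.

Leg 1: heading=162.1°, groundspeed=84.1 kt
Leg 2: heading=111.1°, groundspeed=101.7 kt
Leg 3: heading=178.2°, groundspeed=80.9 kt
Leg 4: heading=306.2°, groundspeed=110.7 kt

Leg 1: desired track 153.8°; wind correction +8.3° → command heading 162.1°, groundspeed 84.1 kt
Leg 2: desired track 98.8°; wind correction +12.3° → command heading 111.1°, groundspeed 101.7 kt
Leg 3: desired track 173.5°; wind correction +4.7° → command heading 178.2°, groundspeed 80.9 kt
Leg 4: desired track 316.8°; wind correction -10.6° → command heading 306.2°, groundspeed 110.7 kt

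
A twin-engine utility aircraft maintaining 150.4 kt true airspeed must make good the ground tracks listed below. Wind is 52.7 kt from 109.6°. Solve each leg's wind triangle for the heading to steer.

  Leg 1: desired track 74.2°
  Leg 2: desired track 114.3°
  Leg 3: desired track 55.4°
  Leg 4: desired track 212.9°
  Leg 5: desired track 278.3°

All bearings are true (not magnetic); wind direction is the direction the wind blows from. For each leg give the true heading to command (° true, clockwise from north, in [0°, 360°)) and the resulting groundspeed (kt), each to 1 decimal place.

Leg 1: desired track 74.2°; wind correction +11.7° → command heading 85.9°, groundspeed 104.3 kt
Leg 2: desired track 114.3°; wind correction -1.6° → command heading 112.7°, groundspeed 97.8 kt
Leg 3: desired track 55.4°; wind correction +16.5° → command heading 71.9°, groundspeed 113.4 kt
Leg 4: desired track 212.9°; wind correction -19.9° → command heading 193.0°, groundspeed 153.5 kt
Leg 5: desired track 278.3°; wind correction -3.9° → command heading 274.4°, groundspeed 201.7 kt

Leg 1: heading=85.9°, groundspeed=104.3 kt
Leg 2: heading=112.7°, groundspeed=97.8 kt
Leg 3: heading=71.9°, groundspeed=113.4 kt
Leg 4: heading=193.0°, groundspeed=153.5 kt
Leg 5: heading=274.4°, groundspeed=201.7 kt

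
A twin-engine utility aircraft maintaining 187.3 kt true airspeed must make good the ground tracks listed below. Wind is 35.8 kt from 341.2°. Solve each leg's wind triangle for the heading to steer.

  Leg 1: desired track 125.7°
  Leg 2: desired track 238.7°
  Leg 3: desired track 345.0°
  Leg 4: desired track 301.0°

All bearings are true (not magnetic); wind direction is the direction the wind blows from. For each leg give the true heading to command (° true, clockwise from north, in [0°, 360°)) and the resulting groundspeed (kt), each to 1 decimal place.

Leg 1: heading=119.3°, groundspeed=215.3 kt
Leg 2: heading=249.5°, groundspeed=191.8 kt
Leg 3: heading=344.3°, groundspeed=151.6 kt
Leg 4: heading=308.1°, groundspeed=158.5 kt

Leg 1: desired track 125.7°; wind correction -6.4° → command heading 119.3°, groundspeed 215.3 kt
Leg 2: desired track 238.7°; wind correction +10.8° → command heading 249.5°, groundspeed 191.8 kt
Leg 3: desired track 345.0°; wind correction -0.7° → command heading 344.3°, groundspeed 151.6 kt
Leg 4: desired track 301.0°; wind correction +7.1° → command heading 308.1°, groundspeed 158.5 kt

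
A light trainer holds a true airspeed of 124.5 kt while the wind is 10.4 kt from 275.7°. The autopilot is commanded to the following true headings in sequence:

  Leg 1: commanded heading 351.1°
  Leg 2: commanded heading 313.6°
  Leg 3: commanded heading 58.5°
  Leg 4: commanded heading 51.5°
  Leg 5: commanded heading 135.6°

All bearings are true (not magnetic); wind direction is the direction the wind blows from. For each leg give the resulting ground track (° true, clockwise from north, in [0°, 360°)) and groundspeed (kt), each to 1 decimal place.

Leg 1: heading 351.1°; drift +4.7° → track 355.8°, groundspeed 122.3 kt
Leg 2: heading 313.6°; drift +3.1° → track 316.7°, groundspeed 116.5 kt
Leg 3: heading 58.5°; drift +2.7° → track 61.2°, groundspeed 132.9 kt
Leg 4: heading 51.5°; drift +3.1° → track 54.6°, groundspeed 132.2 kt
Leg 5: heading 135.6°; drift -2.9° → track 132.7°, groundspeed 132.6 kt

Leg 1: track=355.8°, groundspeed=122.3 kt
Leg 2: track=316.7°, groundspeed=116.5 kt
Leg 3: track=61.2°, groundspeed=132.9 kt
Leg 4: track=54.6°, groundspeed=132.2 kt
Leg 5: track=132.7°, groundspeed=132.6 kt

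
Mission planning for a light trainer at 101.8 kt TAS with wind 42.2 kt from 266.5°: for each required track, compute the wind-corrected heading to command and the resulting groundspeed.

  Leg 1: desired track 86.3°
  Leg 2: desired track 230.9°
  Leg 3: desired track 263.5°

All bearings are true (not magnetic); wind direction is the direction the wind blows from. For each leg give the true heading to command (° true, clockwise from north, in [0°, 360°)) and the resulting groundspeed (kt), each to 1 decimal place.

Leg 1: heading=86.2°, groundspeed=144.0 kt
Leg 2: heading=244.9°, groundspeed=64.5 kt
Leg 3: heading=264.7°, groundspeed=59.6 kt

Leg 1: desired track 86.3°; wind correction -0.1° → command heading 86.2°, groundspeed 144.0 kt
Leg 2: desired track 230.9°; wind correction +14.0° → command heading 244.9°, groundspeed 64.5 kt
Leg 3: desired track 263.5°; wind correction +1.2° → command heading 264.7°, groundspeed 59.6 kt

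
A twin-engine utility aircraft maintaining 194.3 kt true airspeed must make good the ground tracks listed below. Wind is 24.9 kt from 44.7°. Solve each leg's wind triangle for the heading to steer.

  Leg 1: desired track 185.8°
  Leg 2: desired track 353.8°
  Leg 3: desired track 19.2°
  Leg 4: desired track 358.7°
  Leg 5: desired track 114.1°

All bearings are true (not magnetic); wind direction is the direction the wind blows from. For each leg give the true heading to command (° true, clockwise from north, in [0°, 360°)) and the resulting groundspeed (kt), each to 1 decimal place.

Leg 1: heading=181.2°, groundspeed=213.0 kt
Leg 2: heading=359.5°, groundspeed=177.6 kt
Leg 3: heading=22.4°, groundspeed=171.5 kt
Leg 4: heading=4.0°, groundspeed=176.2 kt
Leg 5: heading=107.2°, groundspeed=184.1 kt

Leg 1: desired track 185.8°; wind correction -4.6° → command heading 181.2°, groundspeed 213.0 kt
Leg 2: desired track 353.8°; wind correction +5.7° → command heading 359.5°, groundspeed 177.6 kt
Leg 3: desired track 19.2°; wind correction +3.2° → command heading 22.4°, groundspeed 171.5 kt
Leg 4: desired track 358.7°; wind correction +5.3° → command heading 4.0°, groundspeed 176.2 kt
Leg 5: desired track 114.1°; wind correction -6.9° → command heading 107.2°, groundspeed 184.1 kt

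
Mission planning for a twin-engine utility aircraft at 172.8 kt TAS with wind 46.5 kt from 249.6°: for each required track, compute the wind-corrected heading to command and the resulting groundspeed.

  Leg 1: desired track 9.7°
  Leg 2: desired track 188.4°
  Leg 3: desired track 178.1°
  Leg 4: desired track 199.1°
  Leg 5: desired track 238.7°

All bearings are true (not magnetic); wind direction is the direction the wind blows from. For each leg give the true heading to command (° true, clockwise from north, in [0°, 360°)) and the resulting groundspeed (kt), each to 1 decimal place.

Leg 1: desired track 9.7°; wind correction -13.5° → command heading 356.2°, groundspeed 191.4 kt
Leg 2: desired track 188.4°; wind correction +13.6° → command heading 202.0°, groundspeed 145.5 kt
Leg 3: desired track 178.1°; wind correction +14.8° → command heading 192.9°, groundspeed 152.3 kt
Leg 4: desired track 199.1°; wind correction +12.0° → command heading 211.1°, groundspeed 139.5 kt
Leg 5: desired track 238.7°; wind correction +2.9° → command heading 241.6°, groundspeed 126.9 kt

Leg 1: heading=356.2°, groundspeed=191.4 kt
Leg 2: heading=202.0°, groundspeed=145.5 kt
Leg 3: heading=192.9°, groundspeed=152.3 kt
Leg 4: heading=211.1°, groundspeed=139.5 kt
Leg 5: heading=241.6°, groundspeed=126.9 kt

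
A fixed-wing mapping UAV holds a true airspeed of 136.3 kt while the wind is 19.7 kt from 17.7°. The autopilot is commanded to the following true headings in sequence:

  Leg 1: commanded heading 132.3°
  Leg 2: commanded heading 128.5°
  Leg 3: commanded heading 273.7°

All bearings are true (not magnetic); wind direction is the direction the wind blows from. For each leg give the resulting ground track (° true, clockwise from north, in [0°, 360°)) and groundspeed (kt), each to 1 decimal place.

Leg 1: track=139.4°, groundspeed=145.6 kt
Leg 2: track=135.8°, groundspeed=144.5 kt
Leg 3: track=266.0°, groundspeed=142.4 kt

Leg 1: heading 132.3°; drift +7.1° → track 139.4°, groundspeed 145.6 kt
Leg 2: heading 128.5°; drift +7.3° → track 135.8°, groundspeed 144.5 kt
Leg 3: heading 273.7°; drift -7.7° → track 266.0°, groundspeed 142.4 kt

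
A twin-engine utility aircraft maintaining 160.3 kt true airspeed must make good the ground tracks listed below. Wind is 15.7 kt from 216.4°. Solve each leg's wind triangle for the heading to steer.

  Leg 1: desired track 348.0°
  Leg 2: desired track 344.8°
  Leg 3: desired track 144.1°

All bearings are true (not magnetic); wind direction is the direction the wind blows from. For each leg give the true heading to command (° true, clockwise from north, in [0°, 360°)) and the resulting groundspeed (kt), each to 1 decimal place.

Leg 1: heading=343.8°, groundspeed=170.3 kt
Leg 2: heading=340.4°, groundspeed=169.6 kt
Leg 3: heading=149.5°, groundspeed=154.8 kt

Leg 1: desired track 348.0°; wind correction -4.2° → command heading 343.8°, groundspeed 170.3 kt
Leg 2: desired track 344.8°; wind correction -4.4° → command heading 340.4°, groundspeed 169.6 kt
Leg 3: desired track 144.1°; wind correction +5.4° → command heading 149.5°, groundspeed 154.8 kt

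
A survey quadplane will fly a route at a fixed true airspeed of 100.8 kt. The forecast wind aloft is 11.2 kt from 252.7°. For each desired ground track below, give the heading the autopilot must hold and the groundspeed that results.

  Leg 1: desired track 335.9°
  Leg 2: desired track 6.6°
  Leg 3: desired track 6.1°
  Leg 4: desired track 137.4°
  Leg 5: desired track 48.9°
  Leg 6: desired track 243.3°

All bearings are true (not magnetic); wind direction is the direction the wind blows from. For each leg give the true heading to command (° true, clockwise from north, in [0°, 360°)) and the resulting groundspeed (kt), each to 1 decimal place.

Leg 1: desired track 335.9°; wind correction -6.3° → command heading 329.6°, groundspeed 98.9 kt
Leg 2: desired track 6.6°; wind correction -5.8° → command heading 0.8°, groundspeed 104.8 kt
Leg 3: desired track 6.1°; wind correction -5.9° → command heading 0.2°, groundspeed 104.7 kt
Leg 4: desired track 137.4°; wind correction +5.8° → command heading 143.2°, groundspeed 105.1 kt
Leg 5: desired track 48.9°; wind correction -2.6° → command heading 46.3°, groundspeed 110.9 kt
Leg 6: desired track 243.3°; wind correction +1.0° → command heading 244.3°, groundspeed 89.7 kt

Leg 1: heading=329.6°, groundspeed=98.9 kt
Leg 2: heading=0.8°, groundspeed=104.8 kt
Leg 3: heading=0.2°, groundspeed=104.7 kt
Leg 4: heading=143.2°, groundspeed=105.1 kt
Leg 5: heading=46.3°, groundspeed=110.9 kt
Leg 6: heading=244.3°, groundspeed=89.7 kt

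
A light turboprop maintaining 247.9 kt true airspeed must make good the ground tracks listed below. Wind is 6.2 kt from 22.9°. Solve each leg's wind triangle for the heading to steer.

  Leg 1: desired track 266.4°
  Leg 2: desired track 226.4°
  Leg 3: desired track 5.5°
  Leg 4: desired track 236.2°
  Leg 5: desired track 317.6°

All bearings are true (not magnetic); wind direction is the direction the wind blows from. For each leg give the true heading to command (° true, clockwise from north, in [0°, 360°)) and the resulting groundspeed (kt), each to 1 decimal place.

Leg 1: heading=267.7°, groundspeed=250.6 kt
Leg 2: heading=227.0°, groundspeed=253.6 kt
Leg 3: heading=5.9°, groundspeed=242.0 kt
Leg 4: heading=237.0°, groundspeed=253.1 kt
Leg 5: heading=318.9°, groundspeed=245.2 kt

Leg 1: desired track 266.4°; wind correction +1.3° → command heading 267.7°, groundspeed 250.6 kt
Leg 2: desired track 226.4°; wind correction +0.6° → command heading 227.0°, groundspeed 253.6 kt
Leg 3: desired track 5.5°; wind correction +0.4° → command heading 5.9°, groundspeed 242.0 kt
Leg 4: desired track 236.2°; wind correction +0.8° → command heading 237.0°, groundspeed 253.1 kt
Leg 5: desired track 317.6°; wind correction +1.3° → command heading 318.9°, groundspeed 245.2 kt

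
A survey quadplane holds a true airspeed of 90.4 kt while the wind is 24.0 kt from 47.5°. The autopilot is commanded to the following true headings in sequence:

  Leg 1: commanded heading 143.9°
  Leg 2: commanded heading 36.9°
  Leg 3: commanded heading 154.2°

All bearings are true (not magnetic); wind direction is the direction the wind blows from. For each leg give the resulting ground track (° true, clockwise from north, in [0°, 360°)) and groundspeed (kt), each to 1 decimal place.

Leg 1: heading 143.9°; drift +14.4° → track 158.3°, groundspeed 96.1 kt
Leg 2: heading 36.9°; drift -3.8° → track 33.1°, groundspeed 67.0 kt
Leg 3: heading 154.2°; drift +13.3° → track 167.5°, groundspeed 100.0 kt

Leg 1: track=158.3°, groundspeed=96.1 kt
Leg 2: track=33.1°, groundspeed=67.0 kt
Leg 3: track=167.5°, groundspeed=100.0 kt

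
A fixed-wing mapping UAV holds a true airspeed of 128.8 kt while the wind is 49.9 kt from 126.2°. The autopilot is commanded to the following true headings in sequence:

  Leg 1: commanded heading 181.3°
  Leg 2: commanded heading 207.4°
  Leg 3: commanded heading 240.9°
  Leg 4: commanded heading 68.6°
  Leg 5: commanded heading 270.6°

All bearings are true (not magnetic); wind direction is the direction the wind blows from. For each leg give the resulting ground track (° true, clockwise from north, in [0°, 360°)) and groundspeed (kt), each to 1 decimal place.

Leg 1: heading 181.3°; drift +22.2° → track 203.5°, groundspeed 108.3 kt
Leg 2: heading 207.4°; drift +22.1° → track 229.5°, groundspeed 130.8 kt
Leg 3: heading 240.9°; drift +16.9° → track 257.8°, groundspeed 156.4 kt
Leg 4: heading 68.6°; drift -22.4° → track 46.2°, groundspeed 110.4 kt
Leg 5: heading 270.6°; drift +9.7° → track 280.3°, groundspeed 171.8 kt

Leg 1: track=203.5°, groundspeed=108.3 kt
Leg 2: track=229.5°, groundspeed=130.8 kt
Leg 3: track=257.8°, groundspeed=156.4 kt
Leg 4: track=46.2°, groundspeed=110.4 kt
Leg 5: track=280.3°, groundspeed=171.8 kt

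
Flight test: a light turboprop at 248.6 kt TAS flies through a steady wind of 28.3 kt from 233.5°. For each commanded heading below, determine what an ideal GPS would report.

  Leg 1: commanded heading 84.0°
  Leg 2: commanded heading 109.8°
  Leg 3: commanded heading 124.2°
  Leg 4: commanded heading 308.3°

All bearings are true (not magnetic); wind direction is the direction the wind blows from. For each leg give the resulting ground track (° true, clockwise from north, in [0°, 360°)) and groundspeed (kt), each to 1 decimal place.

Leg 1: track=81.0°, groundspeed=273.4 kt
Leg 2: track=104.7°, groundspeed=265.3 kt
Leg 3: track=118.3°, groundspeed=259.3 kt
Leg 4: track=314.8°, groundspeed=242.7 kt

Leg 1: heading 84.0°; drift -3.0° → track 81.0°, groundspeed 273.4 kt
Leg 2: heading 109.8°; drift -5.1° → track 104.7°, groundspeed 265.3 kt
Leg 3: heading 124.2°; drift -5.9° → track 118.3°, groundspeed 259.3 kt
Leg 4: heading 308.3°; drift +6.5° → track 314.8°, groundspeed 242.7 kt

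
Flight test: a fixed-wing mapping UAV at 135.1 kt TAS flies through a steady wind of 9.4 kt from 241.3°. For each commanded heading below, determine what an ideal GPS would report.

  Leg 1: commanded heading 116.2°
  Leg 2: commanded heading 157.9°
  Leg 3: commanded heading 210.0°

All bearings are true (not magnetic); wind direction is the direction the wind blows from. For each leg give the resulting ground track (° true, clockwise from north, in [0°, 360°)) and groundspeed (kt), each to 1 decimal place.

Leg 1: heading 116.2°; drift -3.1° → track 113.1°, groundspeed 140.7 kt
Leg 2: heading 157.9°; drift -4.0° → track 153.9°, groundspeed 134.3 kt
Leg 3: heading 210.0°; drift -2.2° → track 207.8°, groundspeed 127.2 kt

Leg 1: track=113.1°, groundspeed=140.7 kt
Leg 2: track=153.9°, groundspeed=134.3 kt
Leg 3: track=207.8°, groundspeed=127.2 kt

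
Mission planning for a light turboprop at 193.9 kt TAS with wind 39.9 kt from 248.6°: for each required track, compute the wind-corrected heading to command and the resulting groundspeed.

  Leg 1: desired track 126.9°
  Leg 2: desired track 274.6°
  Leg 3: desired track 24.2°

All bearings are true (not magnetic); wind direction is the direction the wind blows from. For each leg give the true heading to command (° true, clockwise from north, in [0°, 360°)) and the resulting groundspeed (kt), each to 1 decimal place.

Leg 1: desired track 126.9°; wind correction +10.1° → command heading 137.0°, groundspeed 211.9 kt
Leg 2: desired track 274.6°; wind correction -5.2° → command heading 269.4°, groundspeed 157.2 kt
Leg 3: desired track 24.2°; wind correction -8.3° → command heading 15.9°, groundspeed 220.4 kt

Leg 1: heading=137.0°, groundspeed=211.9 kt
Leg 2: heading=269.4°, groundspeed=157.2 kt
Leg 3: heading=15.9°, groundspeed=220.4 kt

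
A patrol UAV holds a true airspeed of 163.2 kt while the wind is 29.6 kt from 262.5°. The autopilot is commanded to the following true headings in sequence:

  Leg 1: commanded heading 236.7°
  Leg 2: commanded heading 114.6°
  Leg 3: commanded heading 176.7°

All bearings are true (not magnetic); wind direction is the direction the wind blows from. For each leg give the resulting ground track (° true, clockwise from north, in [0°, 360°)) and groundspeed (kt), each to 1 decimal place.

Leg 1: track=231.3°, groundspeed=137.2 kt
Leg 2: track=109.8°, groundspeed=188.9 kt
Leg 3: track=166.3°, groundspeed=163.7 kt

Leg 1: heading 236.7°; drift -5.4° → track 231.3°, groundspeed 137.2 kt
Leg 2: heading 114.6°; drift -4.8° → track 109.8°, groundspeed 188.9 kt
Leg 3: heading 176.7°; drift -10.4° → track 166.3°, groundspeed 163.7 kt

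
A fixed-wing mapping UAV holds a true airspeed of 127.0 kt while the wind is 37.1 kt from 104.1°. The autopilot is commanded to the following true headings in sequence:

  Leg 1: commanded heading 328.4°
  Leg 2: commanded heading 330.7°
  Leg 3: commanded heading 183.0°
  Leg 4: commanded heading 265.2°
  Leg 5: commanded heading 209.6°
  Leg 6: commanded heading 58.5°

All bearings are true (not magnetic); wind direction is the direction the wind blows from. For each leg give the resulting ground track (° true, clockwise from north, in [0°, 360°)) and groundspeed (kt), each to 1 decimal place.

Leg 1: heading 328.4°; drift -9.6° → track 318.8°, groundspeed 155.7 kt
Leg 2: heading 330.7°; drift -10.0° → track 320.7°, groundspeed 154.9 kt
Leg 3: heading 183.0°; drift +16.9° → track 199.9°, groundspeed 125.3 kt
Leg 4: heading 265.2°; drift +4.2° → track 269.4°, groundspeed 162.5 kt
Leg 5: heading 209.6°; drift +14.6° → track 224.2°, groundspeed 141.5 kt
Leg 6: heading 58.5°; drift -14.7° → track 43.8°, groundspeed 104.5 kt

Leg 1: track=318.8°, groundspeed=155.7 kt
Leg 2: track=320.7°, groundspeed=154.9 kt
Leg 3: track=199.9°, groundspeed=125.3 kt
Leg 4: track=269.4°, groundspeed=162.5 kt
Leg 5: track=224.2°, groundspeed=141.5 kt
Leg 6: track=43.8°, groundspeed=104.5 kt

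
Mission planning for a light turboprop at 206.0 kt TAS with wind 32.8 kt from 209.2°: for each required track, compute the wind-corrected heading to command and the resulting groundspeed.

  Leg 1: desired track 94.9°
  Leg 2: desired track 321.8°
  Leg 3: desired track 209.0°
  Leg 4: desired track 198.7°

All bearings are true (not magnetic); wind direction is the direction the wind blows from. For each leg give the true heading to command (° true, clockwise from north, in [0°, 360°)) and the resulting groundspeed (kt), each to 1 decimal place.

Leg 1: heading=103.2°, groundspeed=217.3 kt
Leg 2: heading=313.3°, groundspeed=216.4 kt
Leg 3: heading=209.0°, groundspeed=173.2 kt
Leg 4: heading=200.4°, groundspeed=173.7 kt

Leg 1: desired track 94.9°; wind correction +8.3° → command heading 103.2°, groundspeed 217.3 kt
Leg 2: desired track 321.8°; wind correction -8.5° → command heading 313.3°, groundspeed 216.4 kt
Leg 3: desired track 209.0°; wind correction +0.0° → command heading 209.0°, groundspeed 173.2 kt
Leg 4: desired track 198.7°; wind correction +1.7° → command heading 200.4°, groundspeed 173.7 kt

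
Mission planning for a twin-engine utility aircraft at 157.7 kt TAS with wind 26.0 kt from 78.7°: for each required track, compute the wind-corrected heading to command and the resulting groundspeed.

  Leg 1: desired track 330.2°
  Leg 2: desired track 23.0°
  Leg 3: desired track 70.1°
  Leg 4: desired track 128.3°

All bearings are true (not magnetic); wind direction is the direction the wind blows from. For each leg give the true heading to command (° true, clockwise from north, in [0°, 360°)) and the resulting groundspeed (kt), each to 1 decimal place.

Leg 1: heading=339.2°, groundspeed=164.0 kt
Leg 2: heading=30.8°, groundspeed=141.6 kt
Leg 3: heading=71.5°, groundspeed=131.9 kt
Leg 4: heading=121.1°, groundspeed=139.6 kt

Leg 1: desired track 330.2°; wind correction +9.0° → command heading 339.2°, groundspeed 164.0 kt
Leg 2: desired track 23.0°; wind correction +7.8° → command heading 30.8°, groundspeed 141.6 kt
Leg 3: desired track 70.1°; wind correction +1.4° → command heading 71.5°, groundspeed 131.9 kt
Leg 4: desired track 128.3°; wind correction -7.2° → command heading 121.1°, groundspeed 139.6 kt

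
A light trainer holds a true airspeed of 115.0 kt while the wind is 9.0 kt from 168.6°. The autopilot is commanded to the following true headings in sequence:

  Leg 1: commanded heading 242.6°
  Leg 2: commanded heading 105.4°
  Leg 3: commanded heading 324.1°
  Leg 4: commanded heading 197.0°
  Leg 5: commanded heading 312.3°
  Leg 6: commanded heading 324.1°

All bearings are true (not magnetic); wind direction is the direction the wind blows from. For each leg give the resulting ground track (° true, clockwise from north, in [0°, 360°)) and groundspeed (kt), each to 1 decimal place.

Leg 1: track=247.0°, groundspeed=112.9 kt
Leg 2: track=101.3°, groundspeed=111.2 kt
Leg 3: track=325.8°, groundspeed=123.2 kt
Leg 4: track=199.3°, groundspeed=107.2 kt
Leg 5: track=314.8°, groundspeed=122.4 kt
Leg 6: track=325.8°, groundspeed=123.2 kt

Leg 1: heading 242.6°; drift +4.4° → track 247.0°, groundspeed 112.9 kt
Leg 2: heading 105.4°; drift -4.1° → track 101.3°, groundspeed 111.2 kt
Leg 3: heading 324.1°; drift +1.7° → track 325.8°, groundspeed 123.2 kt
Leg 4: heading 197.0°; drift +2.3° → track 199.3°, groundspeed 107.2 kt
Leg 5: heading 312.3°; drift +2.5° → track 314.8°, groundspeed 122.4 kt
Leg 6: heading 324.1°; drift +1.7° → track 325.8°, groundspeed 123.2 kt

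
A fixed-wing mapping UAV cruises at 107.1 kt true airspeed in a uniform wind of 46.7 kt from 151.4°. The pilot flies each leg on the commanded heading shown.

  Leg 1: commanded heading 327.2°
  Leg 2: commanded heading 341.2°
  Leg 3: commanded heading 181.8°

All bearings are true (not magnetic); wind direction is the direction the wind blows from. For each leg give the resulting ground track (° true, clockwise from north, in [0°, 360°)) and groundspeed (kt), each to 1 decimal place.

Leg 1: track=328.5°, groundspeed=153.7 kt
Leg 2: track=338.2°, groundspeed=153.3 kt
Leg 3: track=201.3°, groundspeed=70.9 kt

Leg 1: heading 327.2°; drift +1.3° → track 328.5°, groundspeed 153.7 kt
Leg 2: heading 341.2°; drift -3.0° → track 338.2°, groundspeed 153.3 kt
Leg 3: heading 181.8°; drift +19.5° → track 201.3°, groundspeed 70.9 kt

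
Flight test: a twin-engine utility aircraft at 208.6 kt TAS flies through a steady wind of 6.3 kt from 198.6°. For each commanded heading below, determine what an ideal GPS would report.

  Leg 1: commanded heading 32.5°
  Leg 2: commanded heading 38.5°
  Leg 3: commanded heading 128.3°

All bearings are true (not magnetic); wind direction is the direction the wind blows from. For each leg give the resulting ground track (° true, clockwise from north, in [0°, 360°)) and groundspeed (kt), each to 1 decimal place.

Leg 1: heading 32.5°; drift -0.4° → track 32.1°, groundspeed 214.7 kt
Leg 2: heading 38.5°; drift -0.6° → track 37.9°, groundspeed 214.5 kt
Leg 3: heading 128.3°; drift -1.6° → track 126.7°, groundspeed 206.6 kt

Leg 1: track=32.1°, groundspeed=214.7 kt
Leg 2: track=37.9°, groundspeed=214.5 kt
Leg 3: track=126.7°, groundspeed=206.6 kt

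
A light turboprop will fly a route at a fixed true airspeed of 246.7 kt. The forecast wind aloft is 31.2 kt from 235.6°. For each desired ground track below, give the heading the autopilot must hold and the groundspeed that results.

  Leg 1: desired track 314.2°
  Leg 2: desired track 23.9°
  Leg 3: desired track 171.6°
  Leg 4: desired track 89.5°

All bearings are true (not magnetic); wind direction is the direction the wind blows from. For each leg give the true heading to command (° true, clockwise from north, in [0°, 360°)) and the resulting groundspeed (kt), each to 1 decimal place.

Leg 1: heading=307.1°, groundspeed=238.6 kt
Leg 2: heading=20.1°, groundspeed=272.7 kt
Leg 3: heading=178.1°, groundspeed=231.4 kt
Leg 4: heading=93.5°, groundspeed=272.0 kt

Leg 1: desired track 314.2°; wind correction -7.1° → command heading 307.1°, groundspeed 238.6 kt
Leg 2: desired track 23.9°; wind correction -3.8° → command heading 20.1°, groundspeed 272.7 kt
Leg 3: desired track 171.6°; wind correction +6.5° → command heading 178.1°, groundspeed 231.4 kt
Leg 4: desired track 89.5°; wind correction +4.0° → command heading 93.5°, groundspeed 272.0 kt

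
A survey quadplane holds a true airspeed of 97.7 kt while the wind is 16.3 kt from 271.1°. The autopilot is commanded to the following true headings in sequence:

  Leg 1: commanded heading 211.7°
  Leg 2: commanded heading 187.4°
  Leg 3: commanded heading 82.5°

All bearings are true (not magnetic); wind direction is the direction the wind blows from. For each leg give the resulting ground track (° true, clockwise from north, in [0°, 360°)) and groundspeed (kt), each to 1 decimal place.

Leg 1: heading 211.7°; drift -8.9° → track 202.8°, groundspeed 90.5 kt
Leg 2: heading 187.4°; drift -9.6° → track 177.8°, groundspeed 97.3 kt
Leg 3: heading 82.5°; drift +1.2° → track 83.7°, groundspeed 113.8 kt

Leg 1: track=202.8°, groundspeed=90.5 kt
Leg 2: track=177.8°, groundspeed=97.3 kt
Leg 3: track=83.7°, groundspeed=113.8 kt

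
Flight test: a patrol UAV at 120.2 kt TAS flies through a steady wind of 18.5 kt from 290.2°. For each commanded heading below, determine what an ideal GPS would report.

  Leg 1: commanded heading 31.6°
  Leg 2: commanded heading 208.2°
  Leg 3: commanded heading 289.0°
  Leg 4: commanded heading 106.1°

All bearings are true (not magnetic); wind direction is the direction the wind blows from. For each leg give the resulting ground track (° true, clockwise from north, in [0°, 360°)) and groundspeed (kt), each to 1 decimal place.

Leg 1: track=39.9°, groundspeed=125.2 kt
Leg 2: track=199.3°, groundspeed=119.0 kt
Leg 3: track=288.8°, groundspeed=101.7 kt
Leg 4: track=106.6°, groundspeed=138.7 kt

Leg 1: heading 31.6°; drift +8.3° → track 39.9°, groundspeed 125.2 kt
Leg 2: heading 208.2°; drift -8.9° → track 199.3°, groundspeed 119.0 kt
Leg 3: heading 289.0°; drift -0.2° → track 288.8°, groundspeed 101.7 kt
Leg 4: heading 106.1°; drift +0.5° → track 106.6°, groundspeed 138.7 kt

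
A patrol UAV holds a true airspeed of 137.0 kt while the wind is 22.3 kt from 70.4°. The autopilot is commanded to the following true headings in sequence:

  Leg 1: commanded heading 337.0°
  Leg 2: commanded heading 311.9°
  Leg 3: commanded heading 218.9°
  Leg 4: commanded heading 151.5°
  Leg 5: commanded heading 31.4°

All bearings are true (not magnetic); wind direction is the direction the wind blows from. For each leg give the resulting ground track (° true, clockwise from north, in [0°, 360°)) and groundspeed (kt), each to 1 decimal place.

Leg 1: heading 337.0°; drift -9.1° → track 327.9°, groundspeed 140.1 kt
Leg 2: heading 311.9°; drift -7.6° → track 304.3°, groundspeed 148.9 kt
Leg 3: heading 218.9°; drift +4.3° → track 223.2°, groundspeed 156.4 kt
Leg 4: heading 151.5°; drift +9.4° → track 160.9°, groundspeed 135.4 kt
Leg 5: heading 31.4°; drift -6.7° → track 24.7°, groundspeed 120.5 kt

Leg 1: track=327.9°, groundspeed=140.1 kt
Leg 2: track=304.3°, groundspeed=148.9 kt
Leg 3: track=223.2°, groundspeed=156.4 kt
Leg 4: track=160.9°, groundspeed=135.4 kt
Leg 5: track=24.7°, groundspeed=120.5 kt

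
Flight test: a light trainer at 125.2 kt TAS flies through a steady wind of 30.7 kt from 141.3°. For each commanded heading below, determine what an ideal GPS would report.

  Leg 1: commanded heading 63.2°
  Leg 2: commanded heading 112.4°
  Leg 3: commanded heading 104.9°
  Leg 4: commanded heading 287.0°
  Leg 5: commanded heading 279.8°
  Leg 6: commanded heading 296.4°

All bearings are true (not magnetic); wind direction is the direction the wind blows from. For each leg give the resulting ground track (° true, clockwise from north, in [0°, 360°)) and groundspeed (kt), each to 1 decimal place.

Leg 1: track=49.0°, groundspeed=122.6 kt
Leg 2: track=103.8°, groundspeed=99.4 kt
Leg 3: track=94.6°, groundspeed=102.1 kt
Leg 4: track=293.6°, groundspeed=151.6 kt
Leg 5: track=287.6°, groundspeed=149.6 kt
Leg 6: track=301.2°, groundspeed=153.6 kt

Leg 1: heading 63.2°; drift -14.2° → track 49.0°, groundspeed 122.6 kt
Leg 2: heading 112.4°; drift -8.6° → track 103.8°, groundspeed 99.4 kt
Leg 3: heading 104.9°; drift -10.3° → track 94.6°, groundspeed 102.1 kt
Leg 4: heading 287.0°; drift +6.6° → track 293.6°, groundspeed 151.6 kt
Leg 5: heading 279.8°; drift +7.8° → track 287.6°, groundspeed 149.6 kt
Leg 6: heading 296.4°; drift +4.8° → track 301.2°, groundspeed 153.6 kt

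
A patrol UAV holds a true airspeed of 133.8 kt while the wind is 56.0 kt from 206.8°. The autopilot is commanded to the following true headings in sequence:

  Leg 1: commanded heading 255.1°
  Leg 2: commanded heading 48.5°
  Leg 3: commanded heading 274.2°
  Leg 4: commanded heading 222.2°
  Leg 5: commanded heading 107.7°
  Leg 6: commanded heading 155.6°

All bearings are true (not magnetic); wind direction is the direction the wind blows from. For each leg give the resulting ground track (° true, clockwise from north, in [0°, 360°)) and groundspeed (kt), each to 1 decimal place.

Leg 1: track=278.5°, groundspeed=105.2 kt
Leg 2: track=42.1°, groundspeed=187.0 kt
Leg 3: track=298.9°, groundspeed=123.6 kt
Leg 4: track=232.8°, groundspeed=81.2 kt
Leg 5: track=86.5°, groundspeed=153.0 kt
Leg 6: track=131.7°, groundspeed=107.9 kt

Leg 1: heading 255.1°; drift +23.4° → track 278.5°, groundspeed 105.2 kt
Leg 2: heading 48.5°; drift -6.4° → track 42.1°, groundspeed 187.0 kt
Leg 3: heading 274.2°; drift +24.7° → track 298.9°, groundspeed 123.6 kt
Leg 4: heading 222.2°; drift +10.6° → track 232.8°, groundspeed 81.2 kt
Leg 5: heading 107.7°; drift -21.2° → track 86.5°, groundspeed 153.0 kt
Leg 6: heading 155.6°; drift -23.9° → track 131.7°, groundspeed 107.9 kt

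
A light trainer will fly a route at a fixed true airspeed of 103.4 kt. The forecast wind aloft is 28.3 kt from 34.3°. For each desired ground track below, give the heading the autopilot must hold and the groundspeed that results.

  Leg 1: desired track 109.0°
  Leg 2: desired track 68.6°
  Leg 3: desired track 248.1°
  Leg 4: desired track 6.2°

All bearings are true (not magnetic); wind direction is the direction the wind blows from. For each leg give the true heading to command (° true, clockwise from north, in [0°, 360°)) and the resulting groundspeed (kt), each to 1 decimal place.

Leg 1: heading=93.7°, groundspeed=92.3 kt
Leg 2: heading=59.7°, groundspeed=78.8 kt
Leg 3: heading=256.9°, groundspeed=125.7 kt
Leg 4: heading=13.6°, groundspeed=77.6 kt

Leg 1: desired track 109.0°; wind correction -15.3° → command heading 93.7°, groundspeed 92.3 kt
Leg 2: desired track 68.6°; wind correction -8.9° → command heading 59.7°, groundspeed 78.8 kt
Leg 3: desired track 248.1°; wind correction +8.8° → command heading 256.9°, groundspeed 125.7 kt
Leg 4: desired track 6.2°; wind correction +7.4° → command heading 13.6°, groundspeed 77.6 kt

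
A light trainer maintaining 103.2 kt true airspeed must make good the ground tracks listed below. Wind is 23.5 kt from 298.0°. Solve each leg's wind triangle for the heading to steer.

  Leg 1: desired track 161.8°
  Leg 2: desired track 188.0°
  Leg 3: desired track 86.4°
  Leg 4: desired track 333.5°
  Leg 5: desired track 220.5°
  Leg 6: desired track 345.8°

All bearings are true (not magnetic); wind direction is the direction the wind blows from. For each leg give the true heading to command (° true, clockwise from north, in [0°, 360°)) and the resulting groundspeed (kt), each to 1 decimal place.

Leg 1: heading=170.9°, groundspeed=118.9 kt
Leg 2: heading=200.4°, groundspeed=108.8 kt
Leg 3: heading=79.5°, groundspeed=122.5 kt
Leg 4: heading=325.9°, groundspeed=83.2 kt
Leg 5: heading=233.3°, groundspeed=95.5 kt
Leg 6: heading=336.1°, groundspeed=85.9 kt

Leg 1: desired track 161.8°; wind correction +9.1° → command heading 170.9°, groundspeed 118.9 kt
Leg 2: desired track 188.0°; wind correction +12.4° → command heading 200.4°, groundspeed 108.8 kt
Leg 3: desired track 86.4°; wind correction -6.9° → command heading 79.5°, groundspeed 122.5 kt
Leg 4: desired track 333.5°; wind correction -7.6° → command heading 325.9°, groundspeed 83.2 kt
Leg 5: desired track 220.5°; wind correction +12.8° → command heading 233.3°, groundspeed 95.5 kt
Leg 6: desired track 345.8°; wind correction -9.7° → command heading 336.1°, groundspeed 85.9 kt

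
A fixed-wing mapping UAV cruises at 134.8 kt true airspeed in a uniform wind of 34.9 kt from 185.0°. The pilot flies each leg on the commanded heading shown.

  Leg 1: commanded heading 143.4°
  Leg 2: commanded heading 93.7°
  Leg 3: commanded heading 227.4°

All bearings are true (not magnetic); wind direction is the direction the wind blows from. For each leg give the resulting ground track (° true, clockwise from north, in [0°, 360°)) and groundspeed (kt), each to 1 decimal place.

Leg 1: track=131.4°, groundspeed=111.1 kt
Leg 2: track=79.3°, groundspeed=140.0 kt
Leg 3: track=239.6°, groundspeed=111.5 kt

Leg 1: heading 143.4°; drift -12.0° → track 131.4°, groundspeed 111.1 kt
Leg 2: heading 93.7°; drift -14.4° → track 79.3°, groundspeed 140.0 kt
Leg 3: heading 227.4°; drift +12.2° → track 239.6°, groundspeed 111.5 kt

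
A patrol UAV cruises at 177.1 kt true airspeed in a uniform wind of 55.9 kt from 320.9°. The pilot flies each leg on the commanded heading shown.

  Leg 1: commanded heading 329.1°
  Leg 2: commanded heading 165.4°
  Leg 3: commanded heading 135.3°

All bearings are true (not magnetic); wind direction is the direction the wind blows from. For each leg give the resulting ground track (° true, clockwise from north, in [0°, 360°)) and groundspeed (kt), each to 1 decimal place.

Leg 1: heading 329.1°; drift +3.7° → track 332.8°, groundspeed 122.0 kt
Leg 2: heading 165.4°; drift -5.8° → track 159.6°, groundspeed 229.1 kt
Leg 3: heading 135.3°; drift +1.3° → track 136.6°, groundspeed 232.8 kt

Leg 1: track=332.8°, groundspeed=122.0 kt
Leg 2: track=159.6°, groundspeed=229.1 kt
Leg 3: track=136.6°, groundspeed=232.8 kt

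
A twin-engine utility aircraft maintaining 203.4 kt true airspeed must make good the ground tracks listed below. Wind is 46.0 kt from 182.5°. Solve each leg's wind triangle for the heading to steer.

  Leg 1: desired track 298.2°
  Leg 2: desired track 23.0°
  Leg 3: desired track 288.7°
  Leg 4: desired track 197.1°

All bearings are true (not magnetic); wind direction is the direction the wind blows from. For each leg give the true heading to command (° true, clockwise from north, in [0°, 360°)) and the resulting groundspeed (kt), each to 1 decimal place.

Leg 1: heading=286.4°, groundspeed=219.1 kt
Leg 2: heading=27.5°, groundspeed=245.8 kt
Leg 3: heading=276.2°, groundspeed=211.4 kt
Leg 4: heading=193.8°, groundspeed=158.6 kt

Leg 1: desired track 298.2°; wind correction -11.8° → command heading 286.4°, groundspeed 219.1 kt
Leg 2: desired track 23.0°; wind correction +4.5° → command heading 27.5°, groundspeed 245.8 kt
Leg 3: desired track 288.7°; wind correction -12.5° → command heading 276.2°, groundspeed 211.4 kt
Leg 4: desired track 197.1°; wind correction -3.3° → command heading 193.8°, groundspeed 158.6 kt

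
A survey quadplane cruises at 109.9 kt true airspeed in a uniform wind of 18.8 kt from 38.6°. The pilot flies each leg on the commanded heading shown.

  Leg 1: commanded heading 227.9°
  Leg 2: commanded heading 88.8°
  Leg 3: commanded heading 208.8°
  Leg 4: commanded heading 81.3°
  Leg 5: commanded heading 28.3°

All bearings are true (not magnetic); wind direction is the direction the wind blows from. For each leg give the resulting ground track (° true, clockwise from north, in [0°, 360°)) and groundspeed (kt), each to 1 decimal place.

Leg 1: track=226.5°, groundspeed=128.5 kt
Leg 2: track=97.2°, groundspeed=98.9 kt
Leg 3: track=210.2°, groundspeed=128.5 kt
Leg 4: track=88.9°, groundspeed=96.9 kt
Leg 5: track=26.2°, groundspeed=91.5 kt

Leg 1: heading 227.9°; drift -1.4° → track 226.5°, groundspeed 128.5 kt
Leg 2: heading 88.8°; drift +8.4° → track 97.2°, groundspeed 98.9 kt
Leg 3: heading 208.8°; drift +1.4° → track 210.2°, groundspeed 128.5 kt
Leg 4: heading 81.3°; drift +7.6° → track 88.9°, groundspeed 96.9 kt
Leg 5: heading 28.3°; drift -2.1° → track 26.2°, groundspeed 91.5 kt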